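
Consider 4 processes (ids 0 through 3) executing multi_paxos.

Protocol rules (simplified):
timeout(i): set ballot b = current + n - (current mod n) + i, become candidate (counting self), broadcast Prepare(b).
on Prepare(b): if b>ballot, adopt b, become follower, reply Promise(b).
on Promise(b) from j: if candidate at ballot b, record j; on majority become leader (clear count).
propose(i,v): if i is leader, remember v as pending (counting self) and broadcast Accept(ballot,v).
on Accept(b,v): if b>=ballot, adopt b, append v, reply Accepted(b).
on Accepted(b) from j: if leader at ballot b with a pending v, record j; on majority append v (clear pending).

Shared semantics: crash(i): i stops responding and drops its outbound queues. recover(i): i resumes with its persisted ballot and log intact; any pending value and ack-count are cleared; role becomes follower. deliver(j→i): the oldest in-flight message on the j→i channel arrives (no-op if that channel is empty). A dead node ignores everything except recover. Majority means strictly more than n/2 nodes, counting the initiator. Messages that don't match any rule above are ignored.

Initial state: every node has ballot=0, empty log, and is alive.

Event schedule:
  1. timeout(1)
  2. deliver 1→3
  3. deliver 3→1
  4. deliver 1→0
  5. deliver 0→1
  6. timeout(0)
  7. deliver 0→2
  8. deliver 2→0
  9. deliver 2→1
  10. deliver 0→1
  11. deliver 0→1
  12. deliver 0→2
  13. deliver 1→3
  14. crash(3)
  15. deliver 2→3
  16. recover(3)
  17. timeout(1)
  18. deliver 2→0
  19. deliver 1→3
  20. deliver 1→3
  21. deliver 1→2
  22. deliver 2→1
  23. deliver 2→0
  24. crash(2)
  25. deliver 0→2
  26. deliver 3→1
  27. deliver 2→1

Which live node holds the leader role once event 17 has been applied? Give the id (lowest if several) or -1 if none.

-1

after 1 — timeout(1): n1:cand/b5/[-]
after 2 — deliver 1→3: n3:foll/b5/[-]
after 3 — deliver 3→1: ·
after 4 — deliver 1→0: n0:foll/b5/[-]
after 5 — deliver 0→1: n1:lead/b5/[-]
after 6 — timeout(0): n0:cand/b8/[-]
after 7 — deliver 0→2: n2:foll/b8/[-]
after 8 — deliver 2→0: ·
after 9 — deliver 2→1: ·
after 10 — deliver 0→1: n1:foll/b8/[-]
after 11 — deliver 0→1: ·
after 12 — deliver 0→2: ·
after 13 — deliver 1→3: ·
after 14 — crash(3): n3:✗foll/b5/[-]
after 15 — deliver 2→3: ·
after 16 — recover(3): n3:foll/b5/[-]
after 17 — timeout(1): n1:cand/b13/[-]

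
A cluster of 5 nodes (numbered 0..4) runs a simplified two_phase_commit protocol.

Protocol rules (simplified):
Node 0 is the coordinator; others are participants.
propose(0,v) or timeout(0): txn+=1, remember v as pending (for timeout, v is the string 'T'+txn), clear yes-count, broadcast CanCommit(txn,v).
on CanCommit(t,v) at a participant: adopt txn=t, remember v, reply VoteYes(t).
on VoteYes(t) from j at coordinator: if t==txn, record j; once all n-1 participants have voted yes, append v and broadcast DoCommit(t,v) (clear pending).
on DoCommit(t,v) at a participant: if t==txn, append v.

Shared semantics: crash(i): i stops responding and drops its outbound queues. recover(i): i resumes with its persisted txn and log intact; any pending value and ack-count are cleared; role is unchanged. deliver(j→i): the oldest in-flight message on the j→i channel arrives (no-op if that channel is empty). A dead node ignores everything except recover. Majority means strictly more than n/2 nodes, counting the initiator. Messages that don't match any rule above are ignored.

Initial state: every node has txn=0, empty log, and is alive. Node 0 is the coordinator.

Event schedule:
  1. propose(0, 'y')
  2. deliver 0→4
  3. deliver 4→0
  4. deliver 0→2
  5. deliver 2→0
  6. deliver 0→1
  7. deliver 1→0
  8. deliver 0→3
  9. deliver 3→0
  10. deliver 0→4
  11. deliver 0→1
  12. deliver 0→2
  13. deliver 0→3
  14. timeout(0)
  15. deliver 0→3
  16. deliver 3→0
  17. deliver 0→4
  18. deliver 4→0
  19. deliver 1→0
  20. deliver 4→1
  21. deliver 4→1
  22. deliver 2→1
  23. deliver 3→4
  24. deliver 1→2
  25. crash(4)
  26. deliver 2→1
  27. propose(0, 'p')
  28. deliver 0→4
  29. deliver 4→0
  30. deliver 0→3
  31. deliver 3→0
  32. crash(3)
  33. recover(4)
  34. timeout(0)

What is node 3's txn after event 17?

step 1 propose(0,'y'): 0={coor,t=1,log=-}
step 2 deliver 0→4: 4={part,t=1,log=-}
step 3 deliver 4→0: —
step 4 deliver 0→2: 2={part,t=1,log=-}
step 5 deliver 2→0: —
step 6 deliver 0→1: 1={part,t=1,log=-}
step 7 deliver 1→0: —
step 8 deliver 0→3: 3={part,t=1,log=-}
step 9 deliver 3→0: 0={coor,t=1,log=y}
step 10 deliver 0→4: 4={part,t=1,log=y}
step 11 deliver 0→1: 1={part,t=1,log=y}
step 12 deliver 0→2: 2={part,t=1,log=y}
step 13 deliver 0→3: 3={part,t=1,log=y}
step 14 timeout(0): 0={coor,t=2,log=y}
step 15 deliver 0→3: 3={part,t=2,log=y}
step 16 deliver 3→0: —
step 17 deliver 0→4: 4={part,t=2,log=y}

2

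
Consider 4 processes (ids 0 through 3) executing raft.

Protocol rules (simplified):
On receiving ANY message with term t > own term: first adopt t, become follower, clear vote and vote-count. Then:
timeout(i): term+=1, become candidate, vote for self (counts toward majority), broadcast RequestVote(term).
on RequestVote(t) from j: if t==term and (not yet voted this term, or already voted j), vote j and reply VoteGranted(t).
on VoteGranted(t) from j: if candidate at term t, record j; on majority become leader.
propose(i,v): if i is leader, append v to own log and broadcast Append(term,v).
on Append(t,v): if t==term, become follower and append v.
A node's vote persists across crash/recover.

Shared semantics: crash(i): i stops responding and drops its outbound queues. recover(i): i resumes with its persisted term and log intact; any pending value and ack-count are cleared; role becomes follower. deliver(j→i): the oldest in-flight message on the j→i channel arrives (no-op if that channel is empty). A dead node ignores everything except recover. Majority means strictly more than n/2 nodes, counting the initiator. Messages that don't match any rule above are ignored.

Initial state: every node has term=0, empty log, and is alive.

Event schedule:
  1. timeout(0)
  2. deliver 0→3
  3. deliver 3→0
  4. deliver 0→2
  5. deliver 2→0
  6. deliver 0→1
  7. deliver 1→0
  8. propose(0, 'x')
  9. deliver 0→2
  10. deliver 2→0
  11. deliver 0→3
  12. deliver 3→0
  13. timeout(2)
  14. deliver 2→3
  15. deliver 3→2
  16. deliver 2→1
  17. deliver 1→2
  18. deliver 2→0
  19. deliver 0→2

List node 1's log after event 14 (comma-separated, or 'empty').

1. timeout(0):  <0:cand t1 ->
2. deliver 0→3:  <3:foll t1 ->
3. deliver 3→0:  nop
4. deliver 0→2:  <2:foll t1 ->
5. deliver 2→0:  <0:lead t1 ->
6. deliver 0→1:  <1:foll t1 ->
7. deliver 1→0:  nop
8. propose(0,'x'):  <0:lead t1 x>
9. deliver 0→2:  <2:foll t1 x>
10. deliver 2→0:  nop
11. deliver 0→3:  <3:foll t1 x>
12. deliver 3→0:  nop
13. timeout(2):  <2:cand t2 x>
14. deliver 2→3:  <3:foll t2 x>

empty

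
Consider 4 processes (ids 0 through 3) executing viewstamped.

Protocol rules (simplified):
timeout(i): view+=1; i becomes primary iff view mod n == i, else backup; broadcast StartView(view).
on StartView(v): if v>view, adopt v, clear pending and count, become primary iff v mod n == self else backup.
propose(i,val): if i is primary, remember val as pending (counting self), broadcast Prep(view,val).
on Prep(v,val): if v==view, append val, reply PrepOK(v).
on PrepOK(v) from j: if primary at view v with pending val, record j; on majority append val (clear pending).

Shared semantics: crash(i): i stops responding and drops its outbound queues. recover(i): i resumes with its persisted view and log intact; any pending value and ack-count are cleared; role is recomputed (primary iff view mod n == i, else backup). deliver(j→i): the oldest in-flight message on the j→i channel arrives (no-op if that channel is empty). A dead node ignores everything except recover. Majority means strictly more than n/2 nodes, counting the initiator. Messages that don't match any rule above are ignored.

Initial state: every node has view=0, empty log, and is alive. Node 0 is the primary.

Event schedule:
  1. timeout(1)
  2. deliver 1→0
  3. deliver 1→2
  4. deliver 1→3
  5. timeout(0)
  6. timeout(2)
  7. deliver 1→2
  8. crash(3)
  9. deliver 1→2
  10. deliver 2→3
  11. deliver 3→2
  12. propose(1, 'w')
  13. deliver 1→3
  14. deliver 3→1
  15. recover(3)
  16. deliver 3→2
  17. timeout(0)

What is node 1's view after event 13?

1

e1 timeout(1): 1[prim,v=1,-]
e2 deliver 1→0: 0[back,v=1,-]
e3 deliver 1→2: 2[back,v=1,-]
e4 deliver 1→3: 3[back,v=1,-]
e5 timeout(0): 0[back,v=2,-]
e6 timeout(2): 2[prim,v=2,-]
e7 deliver 1→2: ·
e8 crash(3): 3[✗back,v=1,-]
e9 deliver 1→2: ·
e10 deliver 2→3: ·
e11 deliver 3→2: ·
e12 propose(1,'w'): ·
e13 deliver 1→3: ·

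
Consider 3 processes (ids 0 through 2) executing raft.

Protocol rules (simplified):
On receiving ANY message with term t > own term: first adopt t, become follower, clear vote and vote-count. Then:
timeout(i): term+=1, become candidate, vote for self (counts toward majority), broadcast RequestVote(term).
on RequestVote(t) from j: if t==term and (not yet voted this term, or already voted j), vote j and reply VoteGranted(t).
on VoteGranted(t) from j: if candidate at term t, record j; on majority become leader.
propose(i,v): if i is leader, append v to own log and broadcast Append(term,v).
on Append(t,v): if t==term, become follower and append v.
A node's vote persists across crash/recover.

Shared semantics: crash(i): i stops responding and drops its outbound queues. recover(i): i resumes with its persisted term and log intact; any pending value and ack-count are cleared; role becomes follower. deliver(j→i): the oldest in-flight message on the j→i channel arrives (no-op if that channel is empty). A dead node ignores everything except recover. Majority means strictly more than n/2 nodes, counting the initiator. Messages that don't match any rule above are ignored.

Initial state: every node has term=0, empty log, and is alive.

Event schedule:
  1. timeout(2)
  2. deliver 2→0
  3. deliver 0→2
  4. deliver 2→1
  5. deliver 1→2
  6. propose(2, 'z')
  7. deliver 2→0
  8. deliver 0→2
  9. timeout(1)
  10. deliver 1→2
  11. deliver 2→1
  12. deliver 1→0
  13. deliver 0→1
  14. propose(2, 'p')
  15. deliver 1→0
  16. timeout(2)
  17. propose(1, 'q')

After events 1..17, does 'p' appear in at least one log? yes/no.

no

1. timeout(2):  <2:cand t1 ->
2. deliver 2→0:  <0:foll t1 ->
3. deliver 0→2:  <2:lead t1 ->
4. deliver 2→1:  <1:foll t1 ->
5. deliver 1→2:  nop
6. propose(2,'z'):  <2:lead t1 z>
7. deliver 2→0:  <0:foll t1 z>
8. deliver 0→2:  nop
9. timeout(1):  <1:cand t2 ->
10. deliver 1→2:  <2:foll t2 z>
11. deliver 2→1:  nop
12. deliver 1→0:  <0:foll t2 z>
13. deliver 0→1:  <1:lead t2 ->
14. propose(2,'p'):  nop
15. deliver 1→0:  nop
16. timeout(2):  <2:cand t3 z>
17. propose(1,'q'):  <1:lead t2 q>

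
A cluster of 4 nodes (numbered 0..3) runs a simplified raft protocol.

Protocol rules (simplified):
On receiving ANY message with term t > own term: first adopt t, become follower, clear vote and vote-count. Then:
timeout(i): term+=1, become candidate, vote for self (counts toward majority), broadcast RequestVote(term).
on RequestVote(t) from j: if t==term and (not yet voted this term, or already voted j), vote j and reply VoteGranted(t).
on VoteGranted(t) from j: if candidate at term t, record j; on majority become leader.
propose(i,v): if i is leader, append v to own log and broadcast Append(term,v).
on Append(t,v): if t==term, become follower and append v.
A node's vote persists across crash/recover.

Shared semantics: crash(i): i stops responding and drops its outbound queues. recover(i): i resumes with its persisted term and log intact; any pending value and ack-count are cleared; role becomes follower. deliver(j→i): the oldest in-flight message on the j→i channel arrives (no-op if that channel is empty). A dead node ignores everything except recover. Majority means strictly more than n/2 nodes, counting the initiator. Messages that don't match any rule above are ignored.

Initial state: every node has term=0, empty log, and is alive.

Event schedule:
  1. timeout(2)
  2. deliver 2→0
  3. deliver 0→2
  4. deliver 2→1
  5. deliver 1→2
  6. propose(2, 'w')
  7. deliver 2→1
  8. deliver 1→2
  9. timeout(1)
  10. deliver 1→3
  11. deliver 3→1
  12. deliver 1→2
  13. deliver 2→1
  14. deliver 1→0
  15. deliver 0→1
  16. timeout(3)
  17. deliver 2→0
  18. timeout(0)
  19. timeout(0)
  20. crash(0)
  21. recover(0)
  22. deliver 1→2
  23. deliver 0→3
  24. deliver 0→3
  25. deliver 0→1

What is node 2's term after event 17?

2

[1] timeout(2) → N2(cand t1 [-])
[2] deliver 2→0 → N0(foll t1 [-])
[3] deliver 0→2 → ∅
[4] deliver 2→1 → N1(foll t1 [-])
[5] deliver 1→2 → N2(lead t1 [-])
[6] propose(2,'w') → N2(lead t1 [w])
[7] deliver 2→1 → N1(foll t1 [w])
[8] deliver 1→2 → ∅
[9] timeout(1) → N1(cand t2 [w])
[10] deliver 1→3 → N3(foll t2 [-])
[11] deliver 3→1 → ∅
[12] deliver 1→2 → N2(foll t2 [w])
[13] deliver 2→1 → N1(lead t2 [w])
[14] deliver 1→0 → N0(foll t2 [-])
[15] deliver 0→1 → ∅
[16] timeout(3) → N3(cand t3 [-])
[17] deliver 2→0 → ∅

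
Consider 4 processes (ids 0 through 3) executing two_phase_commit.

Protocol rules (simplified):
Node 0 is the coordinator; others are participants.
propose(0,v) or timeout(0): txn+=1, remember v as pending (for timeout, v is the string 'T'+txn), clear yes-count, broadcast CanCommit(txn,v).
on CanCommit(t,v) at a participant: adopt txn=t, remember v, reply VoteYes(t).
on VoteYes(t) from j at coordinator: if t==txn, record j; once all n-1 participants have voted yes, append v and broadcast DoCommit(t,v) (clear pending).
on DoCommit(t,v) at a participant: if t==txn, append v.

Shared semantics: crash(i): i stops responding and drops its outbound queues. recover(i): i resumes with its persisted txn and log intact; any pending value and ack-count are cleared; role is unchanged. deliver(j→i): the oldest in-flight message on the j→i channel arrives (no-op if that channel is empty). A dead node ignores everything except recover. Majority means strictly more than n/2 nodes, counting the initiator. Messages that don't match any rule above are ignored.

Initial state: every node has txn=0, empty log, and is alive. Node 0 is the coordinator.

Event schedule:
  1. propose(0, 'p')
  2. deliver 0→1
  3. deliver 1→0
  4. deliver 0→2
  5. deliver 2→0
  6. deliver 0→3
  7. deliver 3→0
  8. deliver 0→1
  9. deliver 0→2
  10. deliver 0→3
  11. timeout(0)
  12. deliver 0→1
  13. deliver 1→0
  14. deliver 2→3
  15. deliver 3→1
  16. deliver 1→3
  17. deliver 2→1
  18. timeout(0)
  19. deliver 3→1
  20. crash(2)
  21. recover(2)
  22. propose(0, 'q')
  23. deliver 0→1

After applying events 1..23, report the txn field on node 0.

e1 propose(0,'p'): 0[coor,t=1,-]
e2 deliver 0→1: 1[part,t=1,-]
e3 deliver 1→0: ·
e4 deliver 0→2: 2[part,t=1,-]
e5 deliver 2→0: ·
e6 deliver 0→3: 3[part,t=1,-]
e7 deliver 3→0: 0[coor,t=1,p]
e8 deliver 0→1: 1[part,t=1,p]
e9 deliver 0→2: 2[part,t=1,p]
e10 deliver 0→3: 3[part,t=1,p]
e11 timeout(0): 0[coor,t=2,p]
e12 deliver 0→1: 1[part,t=2,p]
e13 deliver 1→0: ·
e14 deliver 2→3: ·
e15 deliver 3→1: ·
e16 deliver 1→3: ·
e17 deliver 2→1: ·
e18 timeout(0): 0[coor,t=3,p]
e19 deliver 3→1: ·
e20 crash(2): 2[✗part,t=1,p]
e21 recover(2): 2[part,t=1,p]
e22 propose(0,'q'): 0[coor,t=4,p]
e23 deliver 0→1: 1[part,t=3,p]

4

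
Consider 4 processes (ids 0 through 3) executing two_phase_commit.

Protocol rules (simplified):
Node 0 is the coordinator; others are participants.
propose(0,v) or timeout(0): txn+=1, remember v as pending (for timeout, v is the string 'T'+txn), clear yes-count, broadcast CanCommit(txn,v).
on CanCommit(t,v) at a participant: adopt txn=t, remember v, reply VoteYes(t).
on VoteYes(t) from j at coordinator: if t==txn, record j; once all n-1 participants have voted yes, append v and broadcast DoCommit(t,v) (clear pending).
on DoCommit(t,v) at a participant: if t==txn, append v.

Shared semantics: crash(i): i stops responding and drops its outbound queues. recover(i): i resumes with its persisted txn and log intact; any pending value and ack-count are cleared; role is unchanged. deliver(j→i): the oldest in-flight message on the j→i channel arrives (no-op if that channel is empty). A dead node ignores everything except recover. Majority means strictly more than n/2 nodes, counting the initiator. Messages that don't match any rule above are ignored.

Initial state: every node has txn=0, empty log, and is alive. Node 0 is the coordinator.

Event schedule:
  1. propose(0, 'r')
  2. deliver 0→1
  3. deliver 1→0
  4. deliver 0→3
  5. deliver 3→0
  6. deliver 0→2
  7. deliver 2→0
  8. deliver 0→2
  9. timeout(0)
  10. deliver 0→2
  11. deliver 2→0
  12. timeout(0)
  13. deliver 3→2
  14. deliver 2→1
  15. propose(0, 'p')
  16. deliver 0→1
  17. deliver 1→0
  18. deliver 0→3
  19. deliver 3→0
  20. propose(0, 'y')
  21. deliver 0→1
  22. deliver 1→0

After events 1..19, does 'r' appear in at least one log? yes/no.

yes

[1] propose(0,'r') → N0(coor t1 [-])
[2] deliver 0→1 → N1(part t1 [-])
[3] deliver 1→0 → ∅
[4] deliver 0→3 → N3(part t1 [-])
[5] deliver 3→0 → ∅
[6] deliver 0→2 → N2(part t1 [-])
[7] deliver 2→0 → N0(coor t1 [r])
[8] deliver 0→2 → N2(part t1 [r])
[9] timeout(0) → N0(coor t2 [r])
[10] deliver 0→2 → N2(part t2 [r])
[11] deliver 2→0 → ∅
[12] timeout(0) → N0(coor t3 [r])
[13] deliver 3→2 → ∅
[14] deliver 2→1 → ∅
[15] propose(0,'p') → N0(coor t4 [r])
[16] deliver 0→1 → N1(part t1 [r])
[17] deliver 1→0 → ∅
[18] deliver 0→3 → N3(part t1 [r])
[19] deliver 3→0 → ∅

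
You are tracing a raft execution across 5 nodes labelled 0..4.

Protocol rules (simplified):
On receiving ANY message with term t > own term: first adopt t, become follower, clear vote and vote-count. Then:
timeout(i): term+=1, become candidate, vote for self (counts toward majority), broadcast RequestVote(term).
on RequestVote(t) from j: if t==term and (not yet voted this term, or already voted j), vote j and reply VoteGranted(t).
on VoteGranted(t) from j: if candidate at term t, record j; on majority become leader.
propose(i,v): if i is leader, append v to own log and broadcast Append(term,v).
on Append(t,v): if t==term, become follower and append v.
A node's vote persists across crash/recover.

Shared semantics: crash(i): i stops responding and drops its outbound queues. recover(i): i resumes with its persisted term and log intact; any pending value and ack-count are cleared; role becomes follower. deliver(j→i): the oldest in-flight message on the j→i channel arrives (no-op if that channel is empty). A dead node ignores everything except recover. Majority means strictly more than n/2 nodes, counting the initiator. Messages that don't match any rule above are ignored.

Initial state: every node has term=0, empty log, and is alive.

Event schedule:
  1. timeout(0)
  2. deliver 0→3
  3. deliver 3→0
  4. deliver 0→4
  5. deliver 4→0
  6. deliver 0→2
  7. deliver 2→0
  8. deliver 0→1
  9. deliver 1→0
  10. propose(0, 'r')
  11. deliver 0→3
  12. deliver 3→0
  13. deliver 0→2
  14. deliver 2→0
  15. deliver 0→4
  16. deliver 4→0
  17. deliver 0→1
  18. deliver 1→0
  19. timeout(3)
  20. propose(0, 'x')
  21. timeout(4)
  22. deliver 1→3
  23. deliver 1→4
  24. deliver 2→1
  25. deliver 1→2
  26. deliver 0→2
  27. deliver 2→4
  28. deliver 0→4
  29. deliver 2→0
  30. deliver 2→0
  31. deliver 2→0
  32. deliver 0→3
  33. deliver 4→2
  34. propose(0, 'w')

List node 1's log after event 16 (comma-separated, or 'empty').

after 1 — timeout(0): n0:cand/t1/[-]
after 2 — deliver 0→3: n3:foll/t1/[-]
after 3 — deliver 3→0: ·
after 4 — deliver 0→4: n4:foll/t1/[-]
after 5 — deliver 4→0: n0:lead/t1/[-]
after 6 — deliver 0→2: n2:foll/t1/[-]
after 7 — deliver 2→0: ·
after 8 — deliver 0→1: n1:foll/t1/[-]
after 9 — deliver 1→0: ·
after 10 — propose(0,'r'): n0:lead/t1/[r]
after 11 — deliver 0→3: n3:foll/t1/[r]
after 12 — deliver 3→0: ·
after 13 — deliver 0→2: n2:foll/t1/[r]
after 14 — deliver 2→0: ·
after 15 — deliver 0→4: n4:foll/t1/[r]
after 16 — deliver 4→0: ·

empty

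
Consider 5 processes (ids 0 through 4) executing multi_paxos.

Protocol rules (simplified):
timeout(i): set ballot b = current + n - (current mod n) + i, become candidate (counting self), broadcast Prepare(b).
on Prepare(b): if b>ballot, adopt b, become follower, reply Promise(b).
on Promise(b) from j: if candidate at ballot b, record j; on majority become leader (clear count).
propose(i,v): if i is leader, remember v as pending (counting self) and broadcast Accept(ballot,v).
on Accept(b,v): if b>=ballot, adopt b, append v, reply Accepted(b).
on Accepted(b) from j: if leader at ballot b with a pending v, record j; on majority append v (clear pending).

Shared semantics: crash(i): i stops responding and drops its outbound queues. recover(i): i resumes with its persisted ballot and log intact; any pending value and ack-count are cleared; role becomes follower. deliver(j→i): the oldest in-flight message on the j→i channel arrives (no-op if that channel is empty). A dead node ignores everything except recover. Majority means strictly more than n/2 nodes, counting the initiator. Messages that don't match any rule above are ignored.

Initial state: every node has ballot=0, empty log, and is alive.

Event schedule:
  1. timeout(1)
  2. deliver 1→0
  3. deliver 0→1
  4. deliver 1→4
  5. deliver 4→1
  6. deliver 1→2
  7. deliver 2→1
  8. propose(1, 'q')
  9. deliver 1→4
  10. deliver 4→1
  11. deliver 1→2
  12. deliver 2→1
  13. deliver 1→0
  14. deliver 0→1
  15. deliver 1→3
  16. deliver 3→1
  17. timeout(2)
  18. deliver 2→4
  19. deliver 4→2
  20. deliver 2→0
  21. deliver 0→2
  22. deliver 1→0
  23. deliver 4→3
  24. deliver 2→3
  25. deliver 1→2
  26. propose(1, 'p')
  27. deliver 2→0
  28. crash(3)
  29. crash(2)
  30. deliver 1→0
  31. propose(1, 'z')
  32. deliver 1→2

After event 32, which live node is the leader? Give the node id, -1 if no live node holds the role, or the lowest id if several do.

after 1 — timeout(1): n1:cand/b6/[-]
after 2 — deliver 1→0: n0:foll/b6/[-]
after 3 — deliver 0→1: ·
after 4 — deliver 1→4: n4:foll/b6/[-]
after 5 — deliver 4→1: n1:lead/b6/[-]
after 6 — deliver 1→2: n2:foll/b6/[-]
after 7 — deliver 2→1: ·
after 8 — propose(1,'q'): ·
after 9 — deliver 1→4: n4:foll/b6/[q]
after 10 — deliver 4→1: ·
after 11 — deliver 1→2: n2:foll/b6/[q]
after 12 — deliver 2→1: n1:lead/b6/[q]
after 13 — deliver 1→0: n0:foll/b6/[q]
after 14 — deliver 0→1: ·
after 15 — deliver 1→3: n3:foll/b6/[-]
after 16 — deliver 3→1: ·
after 17 — timeout(2): n2:cand/b12/[q]
after 18 — deliver 2→4: n4:foll/b12/[q]
after 19 — deliver 4→2: ·
after 20 — deliver 2→0: n0:foll/b12/[q]
after 21 — deliver 0→2: n2:lead/b12/[q]
after 22 — deliver 1→0: ·
after 23 — deliver 4→3: ·
after 24 — deliver 2→3: n3:foll/b12/[-]
after 25 — deliver 1→2: ·
after 26 — propose(1,'p'): ·
after 27 — deliver 2→0: ·
after 28 — crash(3): n3:✗foll/b12/[-]
after 29 — crash(2): n2:✗lead/b12/[q]
after 30 — deliver 1→0: ·
after 31 — propose(1,'z'): ·
after 32 — deliver 1→2: ·

1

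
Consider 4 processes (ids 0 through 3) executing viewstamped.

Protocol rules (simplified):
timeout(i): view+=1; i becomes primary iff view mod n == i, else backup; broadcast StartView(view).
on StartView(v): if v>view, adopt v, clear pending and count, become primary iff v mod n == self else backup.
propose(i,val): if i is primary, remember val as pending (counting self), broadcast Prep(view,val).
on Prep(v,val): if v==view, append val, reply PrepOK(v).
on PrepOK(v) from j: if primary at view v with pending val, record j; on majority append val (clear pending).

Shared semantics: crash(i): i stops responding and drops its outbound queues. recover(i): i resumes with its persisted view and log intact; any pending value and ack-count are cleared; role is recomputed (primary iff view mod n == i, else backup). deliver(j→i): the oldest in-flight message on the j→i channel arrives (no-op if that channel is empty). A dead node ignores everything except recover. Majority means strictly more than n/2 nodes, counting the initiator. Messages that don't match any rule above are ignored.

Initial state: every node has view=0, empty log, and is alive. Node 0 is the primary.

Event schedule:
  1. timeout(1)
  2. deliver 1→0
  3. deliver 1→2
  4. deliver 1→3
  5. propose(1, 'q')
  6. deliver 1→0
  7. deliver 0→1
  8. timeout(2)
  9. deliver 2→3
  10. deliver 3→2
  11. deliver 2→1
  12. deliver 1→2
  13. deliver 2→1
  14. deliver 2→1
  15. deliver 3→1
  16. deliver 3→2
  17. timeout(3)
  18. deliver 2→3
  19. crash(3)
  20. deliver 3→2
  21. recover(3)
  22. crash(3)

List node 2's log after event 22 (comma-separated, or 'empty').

after 1 — timeout(1): n1:prim/v1/[-]
after 2 — deliver 1→0: n0:back/v1/[-]
after 3 — deliver 1→2: n2:back/v1/[-]
after 4 — deliver 1→3: n3:back/v1/[-]
after 5 — propose(1,'q'): ·
after 6 — deliver 1→0: n0:back/v1/[q]
after 7 — deliver 0→1: ·
after 8 — timeout(2): n2:prim/v2/[-]
after 9 — deliver 2→3: n3:back/v2/[-]
after 10 — deliver 3→2: ·
after 11 — deliver 2→1: n1:back/v2/[-]
after 12 — deliver 1→2: ·
after 13 — deliver 2→1: ·
after 14 — deliver 2→1: ·
after 15 — deliver 3→1: ·
after 16 — deliver 3→2: ·
after 17 — timeout(3): n3:prim/v3/[-]
after 18 — deliver 2→3: ·
after 19 — crash(3): n3:✗prim/v3/[-]
after 20 — deliver 3→2: ·
after 21 — recover(3): n3:prim/v3/[-]
after 22 — crash(3): n3:✗prim/v3/[-]

empty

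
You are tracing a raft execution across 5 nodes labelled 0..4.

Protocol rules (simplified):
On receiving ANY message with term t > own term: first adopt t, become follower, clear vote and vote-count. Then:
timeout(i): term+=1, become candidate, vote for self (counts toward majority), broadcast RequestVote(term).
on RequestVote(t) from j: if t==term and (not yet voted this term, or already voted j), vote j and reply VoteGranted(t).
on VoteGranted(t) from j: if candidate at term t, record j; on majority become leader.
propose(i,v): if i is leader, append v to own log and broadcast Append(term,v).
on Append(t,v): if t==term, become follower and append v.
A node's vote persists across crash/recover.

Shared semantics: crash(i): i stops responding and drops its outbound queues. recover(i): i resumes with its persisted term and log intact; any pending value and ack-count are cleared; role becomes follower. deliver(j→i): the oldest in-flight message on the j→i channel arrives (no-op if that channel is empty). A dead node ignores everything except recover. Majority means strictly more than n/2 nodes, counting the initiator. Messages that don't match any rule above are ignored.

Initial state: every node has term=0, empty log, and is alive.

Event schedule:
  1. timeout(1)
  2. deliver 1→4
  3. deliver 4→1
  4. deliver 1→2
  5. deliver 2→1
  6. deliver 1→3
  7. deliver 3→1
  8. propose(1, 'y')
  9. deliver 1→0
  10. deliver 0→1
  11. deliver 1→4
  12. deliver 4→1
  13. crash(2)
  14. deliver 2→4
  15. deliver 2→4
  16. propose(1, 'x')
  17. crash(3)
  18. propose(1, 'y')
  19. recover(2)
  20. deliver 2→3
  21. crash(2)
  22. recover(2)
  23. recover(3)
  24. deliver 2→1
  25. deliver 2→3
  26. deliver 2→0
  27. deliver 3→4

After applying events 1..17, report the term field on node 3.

1

after 1 — timeout(1): n1:cand/t1/[-]
after 2 — deliver 1→4: n4:foll/t1/[-]
after 3 — deliver 4→1: ·
after 4 — deliver 1→2: n2:foll/t1/[-]
after 5 — deliver 2→1: n1:lead/t1/[-]
after 6 — deliver 1→3: n3:foll/t1/[-]
after 7 — deliver 3→1: ·
after 8 — propose(1,'y'): n1:lead/t1/[y]
after 9 — deliver 1→0: n0:foll/t1/[-]
after 10 — deliver 0→1: ·
after 11 — deliver 1→4: n4:foll/t1/[y]
after 12 — deliver 4→1: ·
after 13 — crash(2): n2:✗foll/t1/[-]
after 14 — deliver 2→4: ·
after 15 — deliver 2→4: ·
after 16 — propose(1,'x'): n1:lead/t1/[y,x]
after 17 — crash(3): n3:✗foll/t1/[-]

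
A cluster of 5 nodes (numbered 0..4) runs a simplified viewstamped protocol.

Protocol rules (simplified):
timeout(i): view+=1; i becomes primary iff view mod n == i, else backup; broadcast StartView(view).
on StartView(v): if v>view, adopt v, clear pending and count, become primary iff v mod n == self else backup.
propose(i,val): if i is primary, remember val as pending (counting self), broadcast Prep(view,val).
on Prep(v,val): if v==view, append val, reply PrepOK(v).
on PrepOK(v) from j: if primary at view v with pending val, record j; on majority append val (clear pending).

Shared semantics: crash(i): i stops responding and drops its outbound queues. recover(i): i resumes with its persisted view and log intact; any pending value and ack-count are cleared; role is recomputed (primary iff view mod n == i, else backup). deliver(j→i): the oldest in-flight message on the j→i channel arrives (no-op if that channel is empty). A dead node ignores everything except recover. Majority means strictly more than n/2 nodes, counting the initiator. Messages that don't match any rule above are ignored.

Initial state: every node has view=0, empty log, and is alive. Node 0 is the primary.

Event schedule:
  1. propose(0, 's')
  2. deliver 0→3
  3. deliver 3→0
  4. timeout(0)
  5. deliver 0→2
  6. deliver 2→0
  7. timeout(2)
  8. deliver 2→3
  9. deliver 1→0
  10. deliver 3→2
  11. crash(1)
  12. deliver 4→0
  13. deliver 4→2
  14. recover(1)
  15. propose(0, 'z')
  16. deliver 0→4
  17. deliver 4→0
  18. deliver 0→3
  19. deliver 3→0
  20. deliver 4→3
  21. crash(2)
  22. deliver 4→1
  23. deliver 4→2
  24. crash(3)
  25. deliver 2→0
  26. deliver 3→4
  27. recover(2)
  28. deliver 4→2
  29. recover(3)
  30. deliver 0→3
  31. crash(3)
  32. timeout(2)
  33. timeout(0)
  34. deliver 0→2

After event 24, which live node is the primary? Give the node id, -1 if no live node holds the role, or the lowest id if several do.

-1

after 1 — propose(0,'s'): ·
after 2 — deliver 0→3: n3:back/v0/[s]
after 3 — deliver 3→0: ·
after 4 — timeout(0): n0:back/v1/[-]
after 5 — deliver 0→2: n2:back/v0/[s]
after 6 — deliver 2→0: ·
after 7 — timeout(2): n2:back/v1/[s]
after 8 — deliver 2→3: n3:back/v1/[s]
after 9 — deliver 1→0: ·
after 10 — deliver 3→2: ·
after 11 — crash(1): n1:✗back/v0/[-]
after 12 — deliver 4→0: ·
after 13 — deliver 4→2: ·
after 14 — recover(1): n1:back/v0/[-]
after 15 — propose(0,'z'): ·
after 16 — deliver 0→4: n4:back/v0/[s]
after 17 — deliver 4→0: ·
after 18 — deliver 0→3: ·
after 19 — deliver 3→0: ·
after 20 — deliver 4→3: ·
after 21 — crash(2): n2:✗back/v1/[s]
after 22 — deliver 4→1: ·
after 23 — deliver 4→2: ·
after 24 — crash(3): n3:✗back/v1/[s]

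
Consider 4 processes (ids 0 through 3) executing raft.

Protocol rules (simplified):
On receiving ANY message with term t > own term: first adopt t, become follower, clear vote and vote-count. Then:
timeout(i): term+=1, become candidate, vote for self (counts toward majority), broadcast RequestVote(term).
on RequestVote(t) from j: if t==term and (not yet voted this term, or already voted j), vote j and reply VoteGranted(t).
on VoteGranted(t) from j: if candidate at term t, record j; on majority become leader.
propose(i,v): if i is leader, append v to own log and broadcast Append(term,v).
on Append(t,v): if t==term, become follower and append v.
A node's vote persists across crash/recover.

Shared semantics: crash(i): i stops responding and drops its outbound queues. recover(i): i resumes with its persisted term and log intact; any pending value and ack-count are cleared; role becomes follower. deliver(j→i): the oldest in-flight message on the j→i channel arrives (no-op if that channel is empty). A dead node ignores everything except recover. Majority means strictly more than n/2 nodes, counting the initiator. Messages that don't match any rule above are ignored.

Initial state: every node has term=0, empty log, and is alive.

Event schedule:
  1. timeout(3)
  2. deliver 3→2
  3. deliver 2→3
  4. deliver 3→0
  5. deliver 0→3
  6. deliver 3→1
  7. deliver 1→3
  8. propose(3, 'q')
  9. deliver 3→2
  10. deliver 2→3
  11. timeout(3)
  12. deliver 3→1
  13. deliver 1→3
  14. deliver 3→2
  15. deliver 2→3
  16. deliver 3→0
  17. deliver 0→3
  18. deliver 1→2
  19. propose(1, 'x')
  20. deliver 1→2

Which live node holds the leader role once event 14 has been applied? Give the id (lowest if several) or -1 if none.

1. timeout(3):  <3:cand t1 ->
2. deliver 3→2:  <2:foll t1 ->
3. deliver 2→3:  nop
4. deliver 3→0:  <0:foll t1 ->
5. deliver 0→3:  <3:lead t1 ->
6. deliver 3→1:  <1:foll t1 ->
7. deliver 1→3:  nop
8. propose(3,'q'):  <3:lead t1 q>
9. deliver 3→2:  <2:foll t1 q>
10. deliver 2→3:  nop
11. timeout(3):  <3:cand t2 q>
12. deliver 3→1:  <1:foll t1 q>
13. deliver 1→3:  nop
14. deliver 3→2:  <2:foll t2 q>

-1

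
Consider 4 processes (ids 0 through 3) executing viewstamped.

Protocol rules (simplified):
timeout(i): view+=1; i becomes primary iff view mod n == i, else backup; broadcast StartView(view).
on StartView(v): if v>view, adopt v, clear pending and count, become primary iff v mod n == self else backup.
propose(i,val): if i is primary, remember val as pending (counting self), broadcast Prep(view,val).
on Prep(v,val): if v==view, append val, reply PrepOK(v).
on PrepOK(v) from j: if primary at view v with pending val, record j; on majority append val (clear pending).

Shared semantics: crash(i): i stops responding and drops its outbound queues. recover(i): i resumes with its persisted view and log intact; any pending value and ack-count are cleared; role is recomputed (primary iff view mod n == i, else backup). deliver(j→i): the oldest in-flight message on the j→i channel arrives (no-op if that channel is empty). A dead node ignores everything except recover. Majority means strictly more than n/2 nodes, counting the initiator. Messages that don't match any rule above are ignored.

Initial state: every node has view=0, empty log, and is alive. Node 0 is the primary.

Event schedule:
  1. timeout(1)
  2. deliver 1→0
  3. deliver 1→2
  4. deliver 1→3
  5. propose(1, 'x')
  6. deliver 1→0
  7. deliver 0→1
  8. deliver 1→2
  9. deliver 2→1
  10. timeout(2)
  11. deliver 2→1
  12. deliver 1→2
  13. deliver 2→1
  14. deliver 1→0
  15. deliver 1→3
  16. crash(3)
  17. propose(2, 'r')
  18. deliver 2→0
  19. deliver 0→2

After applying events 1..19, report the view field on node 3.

[1] timeout(1) → N1(prim v1 [-])
[2] deliver 1→0 → N0(back v1 [-])
[3] deliver 1→2 → N2(back v1 [-])
[4] deliver 1→3 → N3(back v1 [-])
[5] propose(1,'x') → ∅
[6] deliver 1→0 → N0(back v1 [x])
[7] deliver 0→1 → ∅
[8] deliver 1→2 → N2(back v1 [x])
[9] deliver 2→1 → N1(prim v1 [x])
[10] timeout(2) → N2(prim v2 [x])
[11] deliver 2→1 → N1(back v2 [x])
[12] deliver 1→2 → ∅
[13] deliver 2→1 → ∅
[14] deliver 1→0 → ∅
[15] deliver 1→3 → N3(back v1 [x])
[16] crash(3) → N3(✗back v1 [x])
[17] propose(2,'r') → ∅
[18] deliver 2→0 → N0(back v2 [x])
[19] deliver 0→2 → ∅

1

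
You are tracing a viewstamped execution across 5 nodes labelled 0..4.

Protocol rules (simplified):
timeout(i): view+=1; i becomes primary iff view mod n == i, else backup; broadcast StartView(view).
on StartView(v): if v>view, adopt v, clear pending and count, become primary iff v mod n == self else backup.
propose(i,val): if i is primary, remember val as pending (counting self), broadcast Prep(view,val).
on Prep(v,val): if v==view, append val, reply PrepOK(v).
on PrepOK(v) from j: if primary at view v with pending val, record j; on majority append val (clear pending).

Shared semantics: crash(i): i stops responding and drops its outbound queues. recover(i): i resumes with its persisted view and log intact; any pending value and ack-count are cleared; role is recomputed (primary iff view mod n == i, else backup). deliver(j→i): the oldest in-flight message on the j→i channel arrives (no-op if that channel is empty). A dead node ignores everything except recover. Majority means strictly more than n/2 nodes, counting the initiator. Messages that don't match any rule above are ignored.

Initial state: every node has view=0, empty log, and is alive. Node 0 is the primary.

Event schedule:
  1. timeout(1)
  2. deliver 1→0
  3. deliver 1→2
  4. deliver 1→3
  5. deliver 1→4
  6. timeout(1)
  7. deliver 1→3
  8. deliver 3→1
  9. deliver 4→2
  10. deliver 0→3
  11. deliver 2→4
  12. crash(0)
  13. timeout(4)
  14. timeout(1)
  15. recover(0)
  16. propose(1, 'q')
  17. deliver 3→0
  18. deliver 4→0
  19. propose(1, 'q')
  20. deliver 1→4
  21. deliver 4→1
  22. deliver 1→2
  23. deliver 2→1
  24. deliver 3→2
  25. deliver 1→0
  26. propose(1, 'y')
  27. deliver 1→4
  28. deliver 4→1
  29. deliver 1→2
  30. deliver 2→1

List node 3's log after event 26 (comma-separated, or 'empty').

empty

step 1 timeout(1): 1={prim,v=1,log=-}
step 2 deliver 1→0: 0={back,v=1,log=-}
step 3 deliver 1→2: 2={back,v=1,log=-}
step 4 deliver 1→3: 3={back,v=1,log=-}
step 5 deliver 1→4: 4={back,v=1,log=-}
step 6 timeout(1): 1={back,v=2,log=-}
step 7 deliver 1→3: 3={back,v=2,log=-}
step 8 deliver 3→1: —
step 9 deliver 4→2: —
step 10 deliver 0→3: —
step 11 deliver 2→4: —
step 12 crash(0): 0={✗back,v=1,log=-}
step 13 timeout(4): 4={back,v=2,log=-}
step 14 timeout(1): 1={back,v=3,log=-}
step 15 recover(0): 0={back,v=1,log=-}
step 16 propose(1,'q'): —
step 17 deliver 3→0: —
step 18 deliver 4→0: 0={back,v=2,log=-}
step 19 propose(1,'q'): —
step 20 deliver 1→4: —
step 21 deliver 4→1: —
step 22 deliver 1→2: 2={prim,v=2,log=-}
step 23 deliver 2→1: —
step 24 deliver 3→2: —
step 25 deliver 1→0: —
step 26 propose(1,'y'): —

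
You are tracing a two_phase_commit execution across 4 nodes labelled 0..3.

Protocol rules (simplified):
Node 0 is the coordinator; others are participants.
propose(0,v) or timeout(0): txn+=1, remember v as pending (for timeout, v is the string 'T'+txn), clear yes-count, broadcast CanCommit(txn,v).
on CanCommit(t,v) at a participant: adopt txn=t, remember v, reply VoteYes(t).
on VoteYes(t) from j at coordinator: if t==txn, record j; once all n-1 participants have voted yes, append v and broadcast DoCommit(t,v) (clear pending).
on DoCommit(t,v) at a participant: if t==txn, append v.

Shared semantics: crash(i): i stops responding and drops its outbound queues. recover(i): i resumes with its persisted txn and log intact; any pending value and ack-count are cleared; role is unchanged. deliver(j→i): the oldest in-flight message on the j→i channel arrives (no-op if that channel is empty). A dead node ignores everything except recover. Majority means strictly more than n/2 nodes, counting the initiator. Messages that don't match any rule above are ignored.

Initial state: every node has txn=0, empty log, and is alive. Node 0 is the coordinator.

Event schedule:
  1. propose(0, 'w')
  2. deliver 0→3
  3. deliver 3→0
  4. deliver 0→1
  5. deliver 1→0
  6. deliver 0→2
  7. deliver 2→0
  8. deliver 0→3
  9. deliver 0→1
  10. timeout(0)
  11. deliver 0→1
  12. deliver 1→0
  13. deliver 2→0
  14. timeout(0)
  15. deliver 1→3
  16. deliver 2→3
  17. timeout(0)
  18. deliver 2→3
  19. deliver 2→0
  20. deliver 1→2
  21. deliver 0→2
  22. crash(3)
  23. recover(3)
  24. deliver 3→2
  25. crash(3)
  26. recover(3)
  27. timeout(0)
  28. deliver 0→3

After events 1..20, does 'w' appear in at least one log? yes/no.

after 1 — propose(0,'w'): n0:coor/t1/[-]
after 2 — deliver 0→3: n3:part/t1/[-]
after 3 — deliver 3→0: ·
after 4 — deliver 0→1: n1:part/t1/[-]
after 5 — deliver 1→0: ·
after 6 — deliver 0→2: n2:part/t1/[-]
after 7 — deliver 2→0: n0:coor/t1/[w]
after 8 — deliver 0→3: n3:part/t1/[w]
after 9 — deliver 0→1: n1:part/t1/[w]
after 10 — timeout(0): n0:coor/t2/[w]
after 11 — deliver 0→1: n1:part/t2/[w]
after 12 — deliver 1→0: ·
after 13 — deliver 2→0: ·
after 14 — timeout(0): n0:coor/t3/[w]
after 15 — deliver 1→3: ·
after 16 — deliver 2→3: ·
after 17 — timeout(0): n0:coor/t4/[w]
after 18 — deliver 2→3: ·
after 19 — deliver 2→0: ·
after 20 — deliver 1→2: ·

yes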